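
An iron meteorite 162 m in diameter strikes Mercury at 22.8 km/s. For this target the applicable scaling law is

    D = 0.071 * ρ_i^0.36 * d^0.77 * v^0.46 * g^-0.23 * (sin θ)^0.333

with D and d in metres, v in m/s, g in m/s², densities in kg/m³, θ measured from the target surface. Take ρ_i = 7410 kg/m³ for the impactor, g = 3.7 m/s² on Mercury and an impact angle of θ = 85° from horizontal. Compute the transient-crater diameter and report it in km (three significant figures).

In SI units: v = 22800 m/s.
ρ_i^0.36 = 7410^0.36 = 24.72
d^0.77 = 162^0.77 = 50.27
v^0.46 = 22800^0.46 = 101.1
g^-0.23 = 3.7^-0.23 = 0.7401
(sin 85°)^0.333 = 0.9962^0.333 = 0.9987
D = 0.071 × 24.72 × 50.27 × 101.1 × 0.7401 × 0.9987 = 6593 m
   = 6.593 km

D ≈ 6.59 km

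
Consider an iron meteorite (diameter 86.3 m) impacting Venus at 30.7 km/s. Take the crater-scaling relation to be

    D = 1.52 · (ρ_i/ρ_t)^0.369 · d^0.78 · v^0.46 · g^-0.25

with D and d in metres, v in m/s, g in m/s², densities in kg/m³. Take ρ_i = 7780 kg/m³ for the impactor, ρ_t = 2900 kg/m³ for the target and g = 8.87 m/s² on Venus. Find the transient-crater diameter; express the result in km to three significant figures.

In SI units: v = 30700 m/s.
(ρ_i/ρ_t)^0.369 = (7780/2900)^0.369 = 1.439
d^0.78 = 86.3^0.78 = 32.37
v^0.46 = 30700^0.46 = 115.9
g^-0.25 = 8.87^-0.25 = 0.5795
D = 1.52 × 1.439 × 32.37 × 115.9 × 0.5795 = 4755 m
   = 4.755 km

D ≈ 4.76 km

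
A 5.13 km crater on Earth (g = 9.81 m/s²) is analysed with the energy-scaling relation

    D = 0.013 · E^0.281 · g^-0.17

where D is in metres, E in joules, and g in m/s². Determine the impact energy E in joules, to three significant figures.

E ≈ 3.27 × 10^20 J

Rearranging: E = [D / (0.013 · g^-0.17)]^(1/0.281).
D = 5130 m.
g^-0.17 = 9.81^-0.17 = 0.6783
D / (0.013 × 0.6783) = 5130 / (8.818 × 10^-3) = 5.818 × 10^5
E = (5.818 × 10^5)^3.5587 = 3.274 × 10^20 J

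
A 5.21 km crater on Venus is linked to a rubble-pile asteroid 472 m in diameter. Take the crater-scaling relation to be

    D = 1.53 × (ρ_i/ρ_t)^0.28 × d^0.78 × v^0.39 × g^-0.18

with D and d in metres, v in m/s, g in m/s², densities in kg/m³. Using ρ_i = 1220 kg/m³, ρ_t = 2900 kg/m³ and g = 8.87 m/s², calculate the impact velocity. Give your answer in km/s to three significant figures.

v ≈ 26.1 km/s

Rearranging for v: v = [D / (1.53 · (1220/2900)^0.28 · 472^0.78 · 8.87^-0.18)]^(1/0.39).
D = 5210 m.
(1220/2900)^0.28 = 0.7847
472^0.78 = 121.8
8.87^-0.18 = 0.6751
Denominator = 1.53 × 0.7847 × 121.8 × 0.6751 = 98.72
D / 98.72 = 5210 / 98.72 = 52.78
v = 52.78^(1/0.39) = 52.78^2.5641 = 26097 m/s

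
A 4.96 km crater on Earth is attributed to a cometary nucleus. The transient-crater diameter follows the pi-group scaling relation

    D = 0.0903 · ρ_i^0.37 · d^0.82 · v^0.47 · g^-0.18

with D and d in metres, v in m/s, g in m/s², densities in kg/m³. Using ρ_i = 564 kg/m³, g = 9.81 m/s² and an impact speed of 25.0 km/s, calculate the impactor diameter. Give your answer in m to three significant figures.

Rearranging for d: d = [D / (0.0903 · 564^0.37 · 25000^0.47 · 9.81^-0.18)]^(1/0.82).
D = 4960 m.
564^0.37 = 10.42
25000^0.47 = 116.7
9.81^-0.18 = 0.6630
Denominator = 0.0903 × 10.42 × 116.7 × 0.6630 = 72.80
D / 72.80 = 4960 / 72.80 = 68.13
d = 68.13^(1/0.82) = 68.13^1.2195 = 172.1 m

d ≈ 172 m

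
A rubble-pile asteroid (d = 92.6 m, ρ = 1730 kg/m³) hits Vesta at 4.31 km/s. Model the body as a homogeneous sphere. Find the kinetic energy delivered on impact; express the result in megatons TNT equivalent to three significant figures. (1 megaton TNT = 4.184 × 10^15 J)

v = 4310 m/s.
Mass m = (π/6) ρ d³ = (π/6) × 1730 × (92.6)³ = 7.192 × 10^8 kg
E = ½ m v² = 0.5 × 7.192 × 10^8 × (4310)² = 6.680 × 10^15 J
   = 6.680 × 10^15 / 4.184×10^15 = 1.597 Mt

E ≈ 1.60 Mt TNT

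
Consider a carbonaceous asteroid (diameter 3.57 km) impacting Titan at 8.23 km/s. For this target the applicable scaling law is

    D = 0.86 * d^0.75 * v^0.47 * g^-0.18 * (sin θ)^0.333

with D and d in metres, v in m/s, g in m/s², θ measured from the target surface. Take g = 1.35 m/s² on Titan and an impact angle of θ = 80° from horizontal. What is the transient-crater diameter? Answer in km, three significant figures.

In SI units: d = 3570 m, v = 8230 m/s.
d^0.75 = 3570^0.75 = 461.9
v^0.47 = 8230^0.47 = 69.22
g^-0.18 = 1.35^-0.18 = 0.9474
(sin 80°)^0.333 = 0.9848^0.333 = 0.9949
D = 0.86 × 461.9 × 69.22 × 0.9474 × 0.9949 = 25917 m
   = 25.92 km

D ≈ 25.9 km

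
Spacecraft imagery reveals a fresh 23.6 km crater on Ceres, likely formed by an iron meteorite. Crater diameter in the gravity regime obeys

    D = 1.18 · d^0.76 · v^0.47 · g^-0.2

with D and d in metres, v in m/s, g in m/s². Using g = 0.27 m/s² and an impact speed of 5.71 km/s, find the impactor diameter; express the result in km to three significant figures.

d ≈ 1.54 km

Rearranging for d: d = [D / (1.18 · 5710^0.47 · 0.27^-0.2)]^(1/0.76).
D = 23600 m.
5710^0.47 = 58.29
0.27^-0.2 = 1.299
Denominator = 1.18 × 58.29 × 1.299 = 89.35
D / 89.35 = 23600 / 89.35 = 264.1
d = 264.1^(1/0.76) = 264.1^1.3158 = 1537 m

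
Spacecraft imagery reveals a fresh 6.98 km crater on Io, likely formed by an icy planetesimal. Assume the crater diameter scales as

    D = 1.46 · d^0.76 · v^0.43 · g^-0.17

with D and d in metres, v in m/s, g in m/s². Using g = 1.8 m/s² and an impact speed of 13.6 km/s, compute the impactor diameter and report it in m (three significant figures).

d ≈ 363 m

Rearranging for d: d = [D / (1.46 · 13600^0.43 · 1.8^-0.17)]^(1/0.76).
D = 6980 m.
13600^0.43 = 59.90
1.8^-0.17 = 0.9049
Denominator = 1.46 × 59.90 × 0.9049 = 79.14
D / 79.14 = 6980 / 79.14 = 88.20
d = 88.20^(1/0.76) = 88.20^1.3158 = 363.0 m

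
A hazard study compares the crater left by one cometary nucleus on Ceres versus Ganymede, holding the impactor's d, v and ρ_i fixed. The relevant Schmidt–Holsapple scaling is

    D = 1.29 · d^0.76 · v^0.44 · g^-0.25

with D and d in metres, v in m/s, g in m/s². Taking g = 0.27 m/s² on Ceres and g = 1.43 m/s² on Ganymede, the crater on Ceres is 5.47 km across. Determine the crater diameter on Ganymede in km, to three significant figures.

D ≈ 3.61 km

All impactor-dependent factors cancel in the ratio, leaving D_Ganymede/D_Ceres = (g_Ganymede/g_Ceres)^-0.25.
(1.43/0.27)^-0.25 = 5.296^-0.25 = 0.6592
D_Ganymede = 0.6592 × 5.47 km = 3.61 km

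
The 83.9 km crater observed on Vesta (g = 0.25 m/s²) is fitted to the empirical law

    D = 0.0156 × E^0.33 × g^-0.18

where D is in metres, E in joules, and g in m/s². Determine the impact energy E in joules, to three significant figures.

Rearranging: E = [D / (0.0156 · g^-0.18)]^(1/0.33).
D = 83900 m.
g^-0.18 = 0.25^-0.18 = 1.283
D / (0.0156 × 1.283) = 83900 / (0.02001) = 4.193 × 10^6
E = (4.193 × 10^6)^3.0303 = 1.170 × 10^20 J

E ≈ 1.17 × 10^20 J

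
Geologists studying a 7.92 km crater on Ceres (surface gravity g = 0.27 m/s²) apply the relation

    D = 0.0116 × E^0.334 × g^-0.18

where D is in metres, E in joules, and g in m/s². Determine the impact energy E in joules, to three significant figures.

Rearranging: E = [D / (0.0116 · g^-0.18)]^(1/0.334).
D = 7920 m.
g^-0.18 = 0.27^-0.18 = 1.266
D / (0.0116 × 1.266) = 7920 / (0.01469) = 5.391 × 10^5
E = (5.391 × 10^5)^2.994 = 1.447 × 10^17 J

E ≈ 1.45 × 10^17 J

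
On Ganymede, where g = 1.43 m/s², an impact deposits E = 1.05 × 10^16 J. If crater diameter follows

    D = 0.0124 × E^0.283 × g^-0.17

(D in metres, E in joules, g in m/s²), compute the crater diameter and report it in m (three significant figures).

D ≈ 399 m

E^0.283 = (1.05 × 10^16)^0.283 = 3.420 × 10^4
g^-0.17 = 1.43^-0.17 = 0.9410
D = 0.0124 × 3.420 × 10^4 × 0.9410 = 399.1 m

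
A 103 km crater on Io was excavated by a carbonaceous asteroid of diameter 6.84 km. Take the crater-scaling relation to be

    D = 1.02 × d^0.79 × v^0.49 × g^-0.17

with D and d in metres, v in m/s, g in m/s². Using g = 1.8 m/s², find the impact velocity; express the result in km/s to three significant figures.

v ≈ 13.1 km/s

Rearranging for v: v = [D / (1.02 · 6840^0.79 · 1.8^-0.17)]^(1/0.49).
D = 103000 m.
6840^0.79 = 1071
1.8^-0.17 = 0.9049
Denominator = 1.02 × 1071 × 0.9049 = 988.5
D / 988.5 = 103000 / 988.5 = 104.2
v = 104.2^(1/0.49) = 104.2^2.0408 = 13124 m/s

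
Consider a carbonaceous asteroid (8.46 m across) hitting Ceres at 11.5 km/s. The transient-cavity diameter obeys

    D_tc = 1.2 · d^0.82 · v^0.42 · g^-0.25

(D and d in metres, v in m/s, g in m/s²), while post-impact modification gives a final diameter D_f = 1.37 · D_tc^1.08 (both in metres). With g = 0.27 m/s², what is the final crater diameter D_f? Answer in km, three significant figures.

v = 11500 m/s.
d^0.82 = 8.46^0.82 = 5.760
v^0.42 = 11500^0.42 = 50.76
g^-0.25 = 0.27^-0.25 = 1.387
D_tc = 1.2 × 5.760 × 50.76 × 1.387 = 486.6 m
D_f = 1.37 × (486.6)^1.08 = 1094 m
     = 1.094 km

D_f ≈ 1.09 km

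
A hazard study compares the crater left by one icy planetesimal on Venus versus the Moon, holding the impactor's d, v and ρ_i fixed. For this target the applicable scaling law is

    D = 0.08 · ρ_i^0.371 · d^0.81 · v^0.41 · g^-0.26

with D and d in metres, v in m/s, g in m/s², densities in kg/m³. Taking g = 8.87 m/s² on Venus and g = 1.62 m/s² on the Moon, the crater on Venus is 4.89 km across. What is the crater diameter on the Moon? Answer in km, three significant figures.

D ≈ 7.61 km

All impactor-dependent factors cancel in the ratio, leaving D_Moon/D_Venus = (g_Moon/g_Venus)^-0.26.
(1.62/8.87)^-0.26 = 0.1826^-0.26 = 1.556
D_Moon = 1.556 × 4.89 km = 7.61 km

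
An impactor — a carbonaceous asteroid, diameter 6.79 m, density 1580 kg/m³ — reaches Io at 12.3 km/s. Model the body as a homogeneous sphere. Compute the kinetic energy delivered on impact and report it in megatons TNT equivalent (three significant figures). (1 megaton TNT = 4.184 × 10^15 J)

E ≈ 4.68 × 10^-3 Mt TNT

v = 12300 m/s.
Mass m = (π/6) ρ d³ = (π/6) × 1580 × (6.79)³ = 2.590 × 10^5 kg
E = ½ m v² = 0.5 × 2.590 × 10^5 × (12300)² = 1.959 × 10^13 J
   = 1.959 × 10^13 / 4.184×10^15 = 4.682 × 10^-3 Mt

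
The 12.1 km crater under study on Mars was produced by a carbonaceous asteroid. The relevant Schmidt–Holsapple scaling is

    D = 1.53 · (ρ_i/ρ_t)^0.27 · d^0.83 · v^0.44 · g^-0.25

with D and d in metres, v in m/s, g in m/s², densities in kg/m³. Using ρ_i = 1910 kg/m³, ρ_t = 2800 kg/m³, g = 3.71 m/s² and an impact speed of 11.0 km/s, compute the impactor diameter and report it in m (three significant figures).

Rearranging for d: d = [D / (1.53 · (1910/2800)^0.27 · 11000^0.44 · 3.71^-0.25)]^(1/0.83).
D = 12100 m.
(1910/2800)^0.27 = 0.9019
11000^0.44 = 60.01
3.71^-0.25 = 0.7205
Denominator = 1.53 × 0.9019 × 60.01 × 0.7205 = 59.66
D / 59.66 = 12100 / 59.66 = 202.8
d = 202.8^(1/0.83) = 202.8^1.2048 = 601.9 m

d ≈ 602 m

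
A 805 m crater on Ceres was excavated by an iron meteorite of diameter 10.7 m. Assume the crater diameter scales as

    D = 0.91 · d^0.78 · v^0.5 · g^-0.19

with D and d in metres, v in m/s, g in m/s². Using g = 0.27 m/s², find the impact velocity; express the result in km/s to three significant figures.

v ≈ 11.8 km/s

Rearranging for v: v = [D / (0.91 · 10.7^0.78 · 0.27^-0.19)]^(1/0.5).
10.7^0.78 = 6.352
0.27^-0.19 = 1.282
Denominator = 0.91 × 6.352 × 1.282 = 7.410
D / 7.410 = 805 / 7.410 = 108.6
v = 108.6^(1/0.5) = 108.6^2 = 11794 m/s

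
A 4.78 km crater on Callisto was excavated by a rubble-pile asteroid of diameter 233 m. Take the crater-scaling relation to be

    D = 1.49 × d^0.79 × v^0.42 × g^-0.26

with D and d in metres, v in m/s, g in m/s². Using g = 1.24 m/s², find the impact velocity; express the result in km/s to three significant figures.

v ≈ 8.98 km/s

Rearranging for v: v = [D / (1.49 · 233^0.79 · 1.24^-0.26)]^(1/0.42).
D = 4780 m.
233^0.79 = 74.17
1.24^-0.26 = 0.9456
Denominator = 1.49 × 74.17 × 0.9456 = 104.5
D / 104.5 = 4780 / 104.5 = 45.74
v = 45.74^(1/0.42) = 45.74^2.381 = 8978 m/s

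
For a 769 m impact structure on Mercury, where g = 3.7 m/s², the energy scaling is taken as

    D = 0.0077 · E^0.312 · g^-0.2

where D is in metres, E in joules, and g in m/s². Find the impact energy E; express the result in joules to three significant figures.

Rearranging: E = [D / (0.0077 · g^-0.2)]^(1/0.312).
g^-0.2 = 3.7^-0.2 = 0.7698
D / (0.0077 × 0.7698) = 769 / (5.927 × 10^-3) = 1.297 × 10^5
E = (1.297 × 10^5)^3.2051 = 2.441 × 10^16 J

E ≈ 2.44 × 10^16 J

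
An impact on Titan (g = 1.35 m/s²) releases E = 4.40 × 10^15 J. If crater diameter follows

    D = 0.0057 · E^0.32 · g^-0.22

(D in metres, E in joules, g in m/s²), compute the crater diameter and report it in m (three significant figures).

E^0.32 = (4.40 × 10^15)^0.32 = 1.014 × 10^5
g^-0.22 = 1.35^-0.22 = 0.9361
D = 0.0057 × 1.014 × 10^5 × 0.9361 = 541.0 m

D ≈ 541 m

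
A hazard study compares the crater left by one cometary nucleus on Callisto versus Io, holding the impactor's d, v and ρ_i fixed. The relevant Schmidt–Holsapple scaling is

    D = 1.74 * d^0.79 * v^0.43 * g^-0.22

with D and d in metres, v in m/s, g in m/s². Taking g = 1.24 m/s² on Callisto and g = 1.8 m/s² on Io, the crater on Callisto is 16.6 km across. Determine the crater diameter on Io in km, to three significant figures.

All impactor-dependent factors cancel in the ratio, leaving D_Io/D_Callisto = (g_Io/g_Callisto)^-0.22.
(1.8/1.24)^-0.22 = 1.452^-0.22 = 0.9212
D_Io = 0.9212 × 16.6 km = 15.3 km

D ≈ 15.3 km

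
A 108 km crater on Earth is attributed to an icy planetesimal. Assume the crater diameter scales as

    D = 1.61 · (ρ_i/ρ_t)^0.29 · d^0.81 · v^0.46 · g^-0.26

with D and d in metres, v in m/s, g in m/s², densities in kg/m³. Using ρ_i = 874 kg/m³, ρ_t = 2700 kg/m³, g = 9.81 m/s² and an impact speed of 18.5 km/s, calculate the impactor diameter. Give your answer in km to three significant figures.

d ≈ 10.7 km

Rearranging for d: d = [D / (1.61 · (874/2700)^0.29 · 18500^0.46 · 9.81^-0.26)]^(1/0.81).
D = 108000 m.
(874/2700)^0.29 = 0.7210
18500^0.46 = 91.81
9.81^-0.26 = 0.5523
Denominator = 1.61 × 0.7210 × 91.81 × 0.5523 = 58.86
D / 58.86 = 108000 / 58.86 = 1835
d = 1835^(1/0.81) = 1835^1.2346 = 10698 m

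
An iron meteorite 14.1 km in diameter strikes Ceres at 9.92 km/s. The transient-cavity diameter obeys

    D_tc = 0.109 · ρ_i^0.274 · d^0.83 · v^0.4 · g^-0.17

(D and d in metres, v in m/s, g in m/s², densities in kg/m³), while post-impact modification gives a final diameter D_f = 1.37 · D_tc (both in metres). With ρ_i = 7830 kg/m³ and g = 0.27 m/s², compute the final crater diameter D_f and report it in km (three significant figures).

D_f ≈ 240 km

In SI: d = 14100 m, v = 9920 m/s.
ρ_i^0.274 = 7830^0.274 = 11.67
d^0.83 = 14100^0.83 = 2779
v^0.4 = 9920^0.4 = 39.68
g^-0.17 = 0.27^-0.17 = 1.249
D_tc = 0.109 × 11.67 × 2779 × 39.68 × 1.249 = 1.752 × 10^5 m
D_f = 1.37 × 1.752 × 10^5 = 2.400 × 10^5 m
     = 240.0 km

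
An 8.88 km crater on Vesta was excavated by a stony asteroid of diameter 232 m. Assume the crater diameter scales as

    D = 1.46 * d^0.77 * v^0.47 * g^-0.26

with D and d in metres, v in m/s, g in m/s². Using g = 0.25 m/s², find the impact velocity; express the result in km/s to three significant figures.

Rearranging for v: v = [D / (1.46 · 232^0.77 · 0.25^-0.26)]^(1/0.47).
D = 8880 m.
232^0.77 = 66.29
0.25^-0.26 = 1.434
Denominator = 1.46 × 66.29 × 1.434 = 138.8
D / 138.8 = 8880 / 138.8 = 63.98
v = 63.98^(1/0.47) = 63.98^2.1277 = 6962 m/s

v ≈ 6.96 km/s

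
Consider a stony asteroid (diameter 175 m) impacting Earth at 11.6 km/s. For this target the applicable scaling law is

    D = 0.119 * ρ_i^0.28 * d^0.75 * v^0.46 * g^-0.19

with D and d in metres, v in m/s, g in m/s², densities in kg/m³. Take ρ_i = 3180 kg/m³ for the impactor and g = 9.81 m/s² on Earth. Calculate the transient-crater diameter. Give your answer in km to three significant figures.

In SI units: v = 11600 m/s.
ρ_i^0.28 = 3180^0.28 = 9.565
d^0.75 = 175^0.75 = 48.11
v^0.46 = 11600^0.46 = 74.07
g^-0.19 = 9.81^-0.19 = 0.6480
D = 0.119 × 9.565 × 48.11 × 74.07 × 0.6480 = 2628 m
   = 2.628 km

D ≈ 2.63 km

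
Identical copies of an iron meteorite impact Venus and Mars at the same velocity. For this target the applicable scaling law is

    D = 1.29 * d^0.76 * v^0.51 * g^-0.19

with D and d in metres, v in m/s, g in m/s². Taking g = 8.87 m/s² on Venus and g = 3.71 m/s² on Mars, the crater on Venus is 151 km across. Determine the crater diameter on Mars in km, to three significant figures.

D ≈ 178 km

All impactor-dependent factors cancel in the ratio, leaving D_Mars/D_Venus = (g_Mars/g_Venus)^-0.19.
(3.71/8.87)^-0.19 = 0.4183^-0.19 = 1.180
D_Mars = 1.180 × 151 km = 178 km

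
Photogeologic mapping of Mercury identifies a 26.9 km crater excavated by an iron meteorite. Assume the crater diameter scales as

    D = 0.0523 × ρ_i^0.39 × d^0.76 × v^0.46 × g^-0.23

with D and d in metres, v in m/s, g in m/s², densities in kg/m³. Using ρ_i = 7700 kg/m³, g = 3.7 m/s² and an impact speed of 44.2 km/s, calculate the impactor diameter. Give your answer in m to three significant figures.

Rearranging for d: d = [D / (0.0523 · 7700^0.39 · 44200^0.46 · 3.7^-0.23)]^(1/0.76).
D = 26900 m.
7700^0.39 = 32.79
44200^0.46 = 137.1
3.7^-0.23 = 0.7401
Denominator = 0.0523 × 32.79 × 137.1 × 0.7401 = 174.0
D / 174.0 = 26900 / 174.0 = 154.6
d = 154.6^(1/0.76) = 154.6^1.3158 = 759.6 m

d ≈ 760 m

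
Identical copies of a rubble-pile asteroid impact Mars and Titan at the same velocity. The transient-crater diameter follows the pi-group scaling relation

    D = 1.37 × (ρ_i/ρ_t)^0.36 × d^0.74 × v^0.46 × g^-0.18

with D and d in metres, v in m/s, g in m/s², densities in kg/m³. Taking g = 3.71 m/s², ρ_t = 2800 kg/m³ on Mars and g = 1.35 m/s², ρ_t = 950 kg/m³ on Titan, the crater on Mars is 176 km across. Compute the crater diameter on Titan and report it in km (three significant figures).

D ≈ 312 km

The impactor-only factors (d, v, ρ_i) cancel in the ratio, leaving D_Titan/D_Mars = (g_Titan/g_Mars)^-0.18 · (ρ_t,Mars/ρ_t,Titan)^0.36.
(1.35/3.71)^-0.18 = 0.3639^-0.18 = 1.200
(2800/950)^0.36 = 2.947^0.36 = 1.476
Ratio = 1.200 × 1.476 = 1.771
D_Titan = 1.771 × 176 km = 312 km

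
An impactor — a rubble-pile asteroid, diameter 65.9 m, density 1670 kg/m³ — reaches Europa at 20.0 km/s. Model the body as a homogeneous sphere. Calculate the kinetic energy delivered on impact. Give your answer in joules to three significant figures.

E ≈ 5.00 × 10^16 J

v = 20000 m/s.
Mass m = (π/6) ρ d³ = (π/6) × 1670 × (65.9)³ = 2.502 × 10^8 kg
E = ½ m v² = 0.5 × 2.502 × 10^8 × (20000)² = 5.004 × 10^16 J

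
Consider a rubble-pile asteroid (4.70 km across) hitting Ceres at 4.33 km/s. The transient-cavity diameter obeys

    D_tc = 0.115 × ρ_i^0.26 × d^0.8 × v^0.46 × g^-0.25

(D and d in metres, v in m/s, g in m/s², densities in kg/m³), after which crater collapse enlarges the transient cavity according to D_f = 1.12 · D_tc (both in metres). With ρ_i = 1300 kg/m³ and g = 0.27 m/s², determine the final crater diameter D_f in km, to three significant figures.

D_f ≈ 47.0 km

In SI: d = 4700 m, v = 4330 m/s.
ρ_i^0.26 = 1300^0.26 = 6.451
d^0.8 = 4700^0.8 = 866.3
v^0.46 = 4330^0.46 = 47.07
g^-0.25 = 0.27^-0.25 = 1.387
D_tc = 0.115 × 6.451 × 866.3 × 47.07 × 1.387 = 41960 m
D_f = 1.12 × 41960 = 46995 m
     = 47.00 km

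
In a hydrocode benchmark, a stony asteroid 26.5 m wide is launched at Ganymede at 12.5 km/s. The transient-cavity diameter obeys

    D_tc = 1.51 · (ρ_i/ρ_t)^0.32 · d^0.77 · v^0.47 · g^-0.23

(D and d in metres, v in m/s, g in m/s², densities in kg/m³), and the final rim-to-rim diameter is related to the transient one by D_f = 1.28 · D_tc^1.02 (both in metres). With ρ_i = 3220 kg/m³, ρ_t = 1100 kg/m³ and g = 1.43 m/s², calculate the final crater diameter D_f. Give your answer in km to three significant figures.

D_f ≈ 3.07 km

v = 12500 m/s.
(ρ_i/ρ_t)^0.32 = (3220/1100)^0.32 = 1.410
d^0.77 = 26.5^0.77 = 12.47
v^0.47 = 12500^0.47 = 84.25
g^-0.23 = 1.43^-0.23 = 0.9210
D_tc = 1.51 × 1.410 × 12.47 × 84.25 × 0.9210 = 2060 m
D_f = 1.28 × (2060)^1.02 = 3072 m
     = 3.072 km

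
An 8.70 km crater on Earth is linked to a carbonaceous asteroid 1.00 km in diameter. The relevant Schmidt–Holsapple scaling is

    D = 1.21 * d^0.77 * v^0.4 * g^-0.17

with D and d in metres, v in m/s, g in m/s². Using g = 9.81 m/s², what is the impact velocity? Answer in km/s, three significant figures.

v ≈ 19.4 km/s

Rearranging for v: v = [D / (1.21 · 1000^0.77 · 9.81^-0.17)]^(1/0.4).
D = 8700 m.
1000^0.77 = 204.2
9.81^-0.17 = 0.6783
Denominator = 1.21 × 204.2 × 0.6783 = 167.6
D / 167.6 = 8700 / 167.6 = 51.91
v = 51.91^(1/0.4) = 51.91^2.5 = 19415 m/s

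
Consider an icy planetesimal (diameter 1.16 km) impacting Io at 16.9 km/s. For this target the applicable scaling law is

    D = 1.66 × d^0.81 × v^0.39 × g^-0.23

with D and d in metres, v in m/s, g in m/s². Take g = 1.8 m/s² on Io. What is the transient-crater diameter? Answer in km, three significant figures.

D ≈ 19.6 km

In SI units: d = 1160 m, v = 16900 m/s.
d^0.81 = 1160^0.81 = 303.5
v^0.39 = 16900^0.39 = 44.55
g^-0.23 = 1.8^-0.23 = 0.8735
D = 1.66 × 303.5 × 44.55 × 0.8735 = 19605 m
   = 19.61 km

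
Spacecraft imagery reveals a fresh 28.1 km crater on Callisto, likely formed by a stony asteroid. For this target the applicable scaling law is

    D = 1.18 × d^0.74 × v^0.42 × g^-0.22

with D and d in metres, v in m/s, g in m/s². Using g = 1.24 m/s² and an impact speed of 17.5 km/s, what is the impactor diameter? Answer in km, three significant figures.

Rearranging for d: d = [D / (1.18 · 17500^0.42 · 1.24^-0.22)]^(1/0.74).
D = 28100 m.
17500^0.42 = 60.54
1.24^-0.22 = 0.9538
Denominator = 1.18 × 60.54 × 0.9538 = 68.14
D / 68.14 = 28100 / 68.14 = 412.4
d = 412.4^(1/0.74) = 412.4^1.3514 = 3422 m

d ≈ 3.42 km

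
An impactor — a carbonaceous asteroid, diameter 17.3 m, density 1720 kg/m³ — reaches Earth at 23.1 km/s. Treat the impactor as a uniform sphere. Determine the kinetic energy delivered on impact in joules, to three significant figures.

E ≈ 1.24 × 10^15 J

v = 23100 m/s.
Mass m = (π/6) ρ d³ = (π/6) × 1720 × (17.3)³ = 4.663 × 10^6 kg
E = ½ m v² = 0.5 × 4.663 × 10^6 × (23100)² = 1.244 × 10^15 J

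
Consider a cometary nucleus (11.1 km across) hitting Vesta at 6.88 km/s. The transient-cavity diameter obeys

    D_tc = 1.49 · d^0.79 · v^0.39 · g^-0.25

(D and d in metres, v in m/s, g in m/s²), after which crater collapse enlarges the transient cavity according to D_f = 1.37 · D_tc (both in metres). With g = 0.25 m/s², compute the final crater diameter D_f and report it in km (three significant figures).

In SI: d = 11100 m, v = 6880 m/s.
d^0.79 = 11100^0.79 = 1570
v^0.39 = 6880^0.39 = 31.38
g^-0.25 = 0.25^-0.25 = 1.414
D_tc = 1.49 × 1570 × 31.38 × 1.414 = 1.038 × 10^5 m
D_f = 1.37 × 1.038 × 10^5 = 1.422 × 10^5 m
     = 142.2 km

D_f ≈ 142 km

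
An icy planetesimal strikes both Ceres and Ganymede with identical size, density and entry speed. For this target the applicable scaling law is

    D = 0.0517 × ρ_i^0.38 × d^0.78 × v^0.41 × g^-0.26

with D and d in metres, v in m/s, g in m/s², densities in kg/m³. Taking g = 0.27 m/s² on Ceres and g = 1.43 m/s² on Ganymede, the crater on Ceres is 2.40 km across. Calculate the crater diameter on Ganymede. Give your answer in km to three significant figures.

D ≈ 1.56 km

All impactor-dependent factors cancel in the ratio, leaving D_Ganymede/D_Ceres = (g_Ganymede/g_Ceres)^-0.26.
(1.43/0.27)^-0.26 = 5.296^-0.26 = 0.6483
D_Ganymede = 0.6483 × 2.40 km = 1.56 km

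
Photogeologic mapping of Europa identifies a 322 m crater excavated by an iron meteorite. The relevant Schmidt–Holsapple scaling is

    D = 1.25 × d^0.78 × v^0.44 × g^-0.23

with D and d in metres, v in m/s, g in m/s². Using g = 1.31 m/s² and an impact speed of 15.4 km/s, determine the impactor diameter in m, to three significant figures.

d ≈ 5.80 m

Rearranging for d: d = [D / (1.25 · 15400^0.44 · 1.31^-0.23)]^(1/0.78).
15400^0.44 = 69.58
1.31^-0.23 = 0.9398
Denominator = 1.25 × 69.58 × 0.9398 = 81.74
D / 81.74 = 322 / 81.74 = 3.939
d = 3.939^(1/0.78) = 3.939^1.2821 = 5.799 m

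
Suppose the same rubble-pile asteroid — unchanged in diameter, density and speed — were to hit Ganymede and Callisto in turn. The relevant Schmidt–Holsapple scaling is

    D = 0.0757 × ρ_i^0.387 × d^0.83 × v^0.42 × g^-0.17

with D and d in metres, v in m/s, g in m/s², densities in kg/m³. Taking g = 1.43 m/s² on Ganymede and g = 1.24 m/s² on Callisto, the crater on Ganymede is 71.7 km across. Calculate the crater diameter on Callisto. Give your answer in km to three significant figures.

All impactor-dependent factors cancel in the ratio, leaving D_Callisto/D_Ganymede = (g_Callisto/g_Ganymede)^-0.17.
(1.24/1.43)^-0.17 = 0.8671^-0.17 = 1.025
D_Callisto = 1.025 × 71.7 km = 73.5 km

D ≈ 73.5 km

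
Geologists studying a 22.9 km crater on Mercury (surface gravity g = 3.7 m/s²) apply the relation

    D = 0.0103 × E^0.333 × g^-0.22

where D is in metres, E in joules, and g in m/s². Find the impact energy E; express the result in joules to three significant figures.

Rearranging: E = [D / (0.0103 · g^-0.22)]^(1/0.333).
D = 22900 m.
g^-0.22 = 3.7^-0.22 = 0.7499
D / (0.0103 × 0.7499) = 22900 / (7.724 × 10^-3) = 2.965 × 10^6
E = (2.965 × 10^6)^3.003 = 2.726 × 10^19 J

E ≈ 2.73 × 10^19 J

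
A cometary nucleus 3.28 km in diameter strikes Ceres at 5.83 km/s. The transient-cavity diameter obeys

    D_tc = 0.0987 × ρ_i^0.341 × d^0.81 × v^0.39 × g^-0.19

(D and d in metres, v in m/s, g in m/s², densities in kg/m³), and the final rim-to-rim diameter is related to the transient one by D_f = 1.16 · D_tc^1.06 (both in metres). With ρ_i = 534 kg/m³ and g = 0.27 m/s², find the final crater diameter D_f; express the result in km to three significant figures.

In SI: d = 3280 m, v = 5830 m/s.
ρ_i^0.341 = 534^0.341 = 8.513
d^0.81 = 3280^0.81 = 704.5
v^0.39 = 5830^0.39 = 29.42
g^-0.19 = 0.27^-0.19 = 1.282
D_tc = 0.0987 × 8.513 × 704.5 × 29.42 × 1.282 = 22330 m
D_f = 1.16 × (22330)^1.06 = 47237 m
     = 47.24 km

D_f ≈ 47.2 km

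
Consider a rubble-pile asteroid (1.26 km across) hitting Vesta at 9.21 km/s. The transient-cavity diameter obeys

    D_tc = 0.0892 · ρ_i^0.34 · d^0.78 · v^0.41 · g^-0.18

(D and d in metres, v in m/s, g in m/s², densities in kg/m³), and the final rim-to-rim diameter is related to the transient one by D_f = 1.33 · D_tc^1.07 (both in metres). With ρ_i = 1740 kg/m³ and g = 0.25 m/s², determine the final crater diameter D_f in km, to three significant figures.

D_f ≈ 41.9 km

In SI: d = 1260 m, v = 9210 m/s.
ρ_i^0.34 = 1740^0.34 = 12.64
d^0.78 = 1260^0.78 = 262.0
v^0.41 = 9210^0.41 = 42.20
g^-0.18 = 0.25^-0.18 = 1.283
D_tc = 0.0892 × 12.64 × 262.0 × 42.20 × 1.283 = 15990 m
D_f = 1.33 × (15990)^1.07 = 41876 m
     = 41.88 km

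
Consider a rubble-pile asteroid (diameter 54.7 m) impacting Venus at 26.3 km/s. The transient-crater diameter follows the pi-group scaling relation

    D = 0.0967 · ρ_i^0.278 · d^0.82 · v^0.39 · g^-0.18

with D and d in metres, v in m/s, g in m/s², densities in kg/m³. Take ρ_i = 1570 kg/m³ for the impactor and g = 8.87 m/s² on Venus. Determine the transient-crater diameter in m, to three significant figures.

D ≈ 712 m

In SI units: v = 26300 m/s.
ρ_i^0.278 = 1570^0.278 = 7.735
d^0.82 = 54.7^0.82 = 26.62
v^0.39 = 26300^0.39 = 52.94
g^-0.18 = 8.87^-0.18 = 0.6751
D = 0.0967 × 7.735 × 26.62 × 52.94 × 0.6751 = 711.6 m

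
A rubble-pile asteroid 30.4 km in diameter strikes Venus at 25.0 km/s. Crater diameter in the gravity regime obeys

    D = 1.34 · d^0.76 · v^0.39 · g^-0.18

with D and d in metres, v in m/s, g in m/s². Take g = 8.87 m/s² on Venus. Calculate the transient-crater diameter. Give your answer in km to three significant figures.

In SI units: d = 30400 m, v = 25000 m/s.
d^0.76 = 30400^0.76 = 2553
v^0.39 = 25000^0.39 = 51.90
g^-0.18 = 8.87^-0.18 = 0.6751
D = 1.34 × 2553 × 51.90 × 0.6751 = 1.199 × 10^5 m
   = 119.9 km

D ≈ 120 km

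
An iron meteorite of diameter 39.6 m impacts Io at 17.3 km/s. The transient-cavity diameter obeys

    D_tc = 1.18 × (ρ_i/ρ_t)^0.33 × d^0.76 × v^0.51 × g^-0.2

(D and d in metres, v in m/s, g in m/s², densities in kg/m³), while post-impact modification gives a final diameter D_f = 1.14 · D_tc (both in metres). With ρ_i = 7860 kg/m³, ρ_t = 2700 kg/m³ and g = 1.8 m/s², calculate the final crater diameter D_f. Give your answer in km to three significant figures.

v = 17300 m/s.
(ρ_i/ρ_t)^0.33 = (7860/2700)^0.33 = 1.423
d^0.76 = 39.6^0.76 = 16.38
v^0.51 = 17300^0.51 = 145.0
g^-0.2 = 1.8^-0.2 = 0.8891
D_tc = 1.18 × 1.423 × 16.38 × 145.0 × 0.8891 = 3546 m
D_f = 1.14 × 3546 = 4042 m
     = 4.042 km

D_f ≈ 4.04 km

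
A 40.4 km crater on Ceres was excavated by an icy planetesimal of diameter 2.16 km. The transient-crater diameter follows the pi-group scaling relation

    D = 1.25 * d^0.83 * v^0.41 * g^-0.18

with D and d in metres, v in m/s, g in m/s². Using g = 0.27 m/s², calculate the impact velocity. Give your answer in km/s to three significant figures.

v ≈ 9.97 km/s

Rearranging for v: v = [D / (1.25 · 2160^0.83 · 0.27^-0.18)]^(1/0.41).
D = 40400 m.
2160^0.83 = 585.6
0.27^-0.18 = 1.266
Denominator = 1.25 × 585.6 × 1.266 = 926.7
D / 926.7 = 40400 / 926.7 = 43.60
v = 43.60^(1/0.41) = 43.60^2.439 = 9970 m/s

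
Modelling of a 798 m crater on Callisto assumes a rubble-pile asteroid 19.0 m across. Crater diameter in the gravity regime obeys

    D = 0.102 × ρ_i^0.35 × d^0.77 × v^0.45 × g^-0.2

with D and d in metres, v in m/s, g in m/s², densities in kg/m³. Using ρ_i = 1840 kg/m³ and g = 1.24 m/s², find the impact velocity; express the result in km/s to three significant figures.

v ≈ 9.25 km/s

Rearranging for v: v = [D / (0.102 · 1840^0.35 · 19^0.77 · 1.24^-0.2)]^(1/0.45).
1840^0.35 = 13.89
19^0.77 = 9.653
1.24^-0.2 = 0.9579
Denominator = 0.102 × 13.89 × 9.653 × 0.9579 = 13.10
D / 13.10 = 798 / 13.10 = 60.92
v = 60.92^(1/0.45) = 60.92^2.2222 = 9249 m/s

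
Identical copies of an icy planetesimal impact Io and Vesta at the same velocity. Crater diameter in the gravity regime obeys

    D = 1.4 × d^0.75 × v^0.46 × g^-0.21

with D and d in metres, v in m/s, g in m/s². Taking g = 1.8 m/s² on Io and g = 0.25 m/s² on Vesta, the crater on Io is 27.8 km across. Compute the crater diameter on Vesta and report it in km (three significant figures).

D ≈ 42.1 km

All impactor-dependent factors cancel in the ratio, leaving D_Vesta/D_Io = (g_Vesta/g_Io)^-0.21.
(0.25/1.8)^-0.21 = 0.1389^-0.21 = 1.514
D_Vesta = 1.514 × 27.8 km = 42.1 km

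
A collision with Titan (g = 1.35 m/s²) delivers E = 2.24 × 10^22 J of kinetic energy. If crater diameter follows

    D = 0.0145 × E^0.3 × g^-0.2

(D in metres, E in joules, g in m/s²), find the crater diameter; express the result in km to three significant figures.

D ≈ 69.2 km

E^0.3 = (2.24 × 10^22)^0.3 = 5.071 × 10^6
g^-0.2 = 1.35^-0.2 = 0.9417
D = 0.0145 × 5.071 × 10^6 × 0.9417 = 69243 m
   = 69.24 km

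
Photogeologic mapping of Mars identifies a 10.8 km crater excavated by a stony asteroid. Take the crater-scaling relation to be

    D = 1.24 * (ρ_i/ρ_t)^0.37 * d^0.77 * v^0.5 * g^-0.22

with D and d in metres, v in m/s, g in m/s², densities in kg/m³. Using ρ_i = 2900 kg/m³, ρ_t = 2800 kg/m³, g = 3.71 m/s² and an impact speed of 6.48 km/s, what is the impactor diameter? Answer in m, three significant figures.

Rearranging for d: d = [D / (1.24 · (2900/2800)^0.37 · 6480^0.5 · 3.71^-0.22)]^(1/0.77).
D = 10800 m.
(2900/2800)^0.37 = 1.013
6480^0.5 = 80.50
3.71^-0.22 = 0.7494
Denominator = 1.24 × 1.013 × 80.50 × 0.7494 = 75.78
D / 75.78 = 10800 / 75.78 = 142.5
d = 142.5^(1/0.77) = 142.5^1.2987 = 626.8 m

d ≈ 627 m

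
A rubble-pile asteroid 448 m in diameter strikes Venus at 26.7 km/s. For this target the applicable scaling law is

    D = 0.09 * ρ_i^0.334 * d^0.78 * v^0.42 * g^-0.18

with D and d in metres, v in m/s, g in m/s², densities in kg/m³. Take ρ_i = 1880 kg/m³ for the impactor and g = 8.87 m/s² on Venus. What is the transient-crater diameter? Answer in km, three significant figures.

In SI units: v = 26700 m/s.
ρ_i^0.334 = 1880^0.334 = 12.40
d^0.78 = 448^0.78 = 116.9
v^0.42 = 26700^0.42 = 72.30
g^-0.18 = 8.87^-0.18 = 0.6751
D = 0.09 × 12.40 × 116.9 × 72.30 × 0.6751 = 6368 m
   = 6.368 km

D ≈ 6.37 km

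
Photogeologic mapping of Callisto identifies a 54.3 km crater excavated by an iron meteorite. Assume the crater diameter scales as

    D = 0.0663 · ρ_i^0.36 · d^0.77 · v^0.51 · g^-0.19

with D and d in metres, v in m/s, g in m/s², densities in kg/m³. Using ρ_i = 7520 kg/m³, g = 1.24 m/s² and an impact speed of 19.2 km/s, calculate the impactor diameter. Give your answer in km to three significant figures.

Rearranging for d: d = [D / (0.0663 · 7520^0.36 · 19200^0.51 · 1.24^-0.19)]^(1/0.77).
D = 54300 m.
7520^0.36 = 24.86
19200^0.51 = 152.9
1.24^-0.19 = 0.9600
Denominator = 0.0663 × 24.86 × 152.9 × 0.9600 = 241.9
D / 241.9 = 54300 / 241.9 = 224.5
d = 224.5^(1/0.77) = 224.5^1.2987 = 1131 m

d ≈ 1.13 km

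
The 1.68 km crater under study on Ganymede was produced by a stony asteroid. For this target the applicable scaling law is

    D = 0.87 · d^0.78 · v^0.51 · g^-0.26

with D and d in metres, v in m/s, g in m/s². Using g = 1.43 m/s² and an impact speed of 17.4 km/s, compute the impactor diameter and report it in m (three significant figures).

Rearranging for d: d = [D / (0.87 · 17400^0.51 · 1.43^-0.26)]^(1/0.78).
D = 1680 m.
17400^0.51 = 145.4
1.43^-0.26 = 0.9112
Denominator = 0.87 × 145.4 × 0.9112 = 115.3
D / 115.3 = 1680 / 115.3 = 14.57
d = 14.57^(1/0.78) = 14.57^1.2821 = 31.02 m

d ≈ 31.0 m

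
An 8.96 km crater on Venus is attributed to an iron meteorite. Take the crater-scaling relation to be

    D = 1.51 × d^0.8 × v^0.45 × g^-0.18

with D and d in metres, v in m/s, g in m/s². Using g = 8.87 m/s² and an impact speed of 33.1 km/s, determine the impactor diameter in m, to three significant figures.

d ≈ 244 m

Rearranging for d: d = [D / (1.51 · 33100^0.45 · 8.87^-0.18)]^(1/0.8).
D = 8960 m.
33100^0.45 = 108.1
8.87^-0.18 = 0.6751
Denominator = 1.51 × 108.1 × 0.6751 = 110.2
D / 110.2 = 8960 / 110.2 = 81.31
d = 81.31^(1/0.8) = 81.31^1.25 = 244.2 m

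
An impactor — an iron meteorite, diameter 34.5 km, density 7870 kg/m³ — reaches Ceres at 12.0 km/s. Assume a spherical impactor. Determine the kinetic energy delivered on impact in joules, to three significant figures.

E ≈ 1.22 × 10^25 J

d = 34500 m; v = 12000 m/s.
Mass m = (π/6) ρ d³ = (π/6) × 7870 × (34500)³ = 1.692 × 10^17 kg
E = ½ m v² = 0.5 × 1.692 × 10^17 × (12000)² = 1.218 × 10^25 J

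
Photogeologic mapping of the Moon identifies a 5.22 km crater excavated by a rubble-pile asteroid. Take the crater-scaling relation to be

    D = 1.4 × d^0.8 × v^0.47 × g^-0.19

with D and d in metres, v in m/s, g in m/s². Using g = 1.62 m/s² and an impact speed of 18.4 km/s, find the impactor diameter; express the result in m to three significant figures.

d ≈ 102 m

Rearranging for d: d = [D / (1.4 · 18400^0.47 · 1.62^-0.19)]^(1/0.8).
D = 5220 m.
18400^0.47 = 101.0
1.62^-0.19 = 0.9124
Denominator = 1.4 × 101.0 × 0.9124 = 129.0
D / 129.0 = 5220 / 129.0 = 40.47
d = 40.47^(1/0.8) = 40.47^1.25 = 102.1 m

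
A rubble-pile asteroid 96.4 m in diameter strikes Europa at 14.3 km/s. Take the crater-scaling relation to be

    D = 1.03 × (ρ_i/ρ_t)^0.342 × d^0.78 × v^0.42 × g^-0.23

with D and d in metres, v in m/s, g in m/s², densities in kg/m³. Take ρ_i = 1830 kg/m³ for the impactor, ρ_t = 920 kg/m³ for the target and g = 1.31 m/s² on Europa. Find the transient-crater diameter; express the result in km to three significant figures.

D ≈ 2.40 km

In SI units: v = 14300 m/s.
(ρ_i/ρ_t)^0.342 = (1830/920)^0.342 = 1.265
d^0.78 = 96.4^0.78 = 35.28
v^0.42 = 14300^0.42 = 55.62
g^-0.23 = 1.31^-0.23 = 0.9398
D = 1.03 × 1.265 × 35.28 × 55.62 × 0.9398 = 2403 m
   = 2.403 km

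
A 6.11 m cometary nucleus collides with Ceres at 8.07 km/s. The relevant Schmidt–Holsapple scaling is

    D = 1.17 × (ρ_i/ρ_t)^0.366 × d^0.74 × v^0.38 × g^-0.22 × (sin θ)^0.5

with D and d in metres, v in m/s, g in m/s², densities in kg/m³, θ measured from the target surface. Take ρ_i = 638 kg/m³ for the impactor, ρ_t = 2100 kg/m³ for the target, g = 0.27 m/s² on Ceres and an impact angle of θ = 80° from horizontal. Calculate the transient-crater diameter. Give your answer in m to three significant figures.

D ≈ 117 m

In SI units: v = 8070 m/s.
(ρ_i/ρ_t)^0.366 = (638/2100)^0.366 = 0.6466
d^0.74 = 6.11^0.74 = 3.817
v^0.38 = 8070^0.38 = 30.52
g^-0.22 = 0.27^-0.22 = 1.334
(sin 80°)^0.5 = 0.9848^0.5 = 0.9924
D = 1.17 × 0.6466 × 3.817 × 30.52 × 1.334 × 0.9924 = 116.7 m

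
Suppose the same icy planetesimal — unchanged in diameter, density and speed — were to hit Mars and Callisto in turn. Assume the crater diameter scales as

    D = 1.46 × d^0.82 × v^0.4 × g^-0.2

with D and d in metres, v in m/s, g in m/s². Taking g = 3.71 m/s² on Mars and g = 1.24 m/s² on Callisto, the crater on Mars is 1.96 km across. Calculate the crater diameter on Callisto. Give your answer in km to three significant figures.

All impactor-dependent factors cancel in the ratio, leaving D_Callisto/D_Mars = (g_Callisto/g_Mars)^-0.2.
(1.24/3.71)^-0.2 = 0.3342^-0.2 = 1.245
D_Callisto = 1.245 × 1.96 km = 2.44 km

D ≈ 2.44 km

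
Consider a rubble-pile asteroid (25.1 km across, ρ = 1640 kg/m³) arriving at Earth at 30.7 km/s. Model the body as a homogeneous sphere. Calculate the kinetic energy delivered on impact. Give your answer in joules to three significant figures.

E ≈ 6.40 × 10^24 J

d = 25100 m; v = 30700 m/s.
Mass m = (π/6) ρ d³ = (π/6) × 1640 × (25100)³ = 1.358 × 10^16 kg
E = ½ m v² = 0.5 × 1.358 × 10^16 × (30700)² = 6.400 × 10^24 J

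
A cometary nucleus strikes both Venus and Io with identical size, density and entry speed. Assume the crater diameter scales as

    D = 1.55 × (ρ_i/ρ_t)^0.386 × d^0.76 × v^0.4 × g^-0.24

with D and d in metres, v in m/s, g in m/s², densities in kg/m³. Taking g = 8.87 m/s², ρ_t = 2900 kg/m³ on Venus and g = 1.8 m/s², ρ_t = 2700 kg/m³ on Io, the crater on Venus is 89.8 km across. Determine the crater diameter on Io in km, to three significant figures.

The impactor-only factors (d, v, ρ_i) cancel in the ratio, leaving D_Io/D_Venus = (g_Io/g_Venus)^-0.24 · (ρ_t,Venus/ρ_t,Io)^0.386.
(1.8/8.87)^-0.24 = 0.2029^-0.24 = 1.466
(2900/2700)^0.386 = 1.074^0.386 = 1.028
Ratio = 1.466 × 1.028 = 1.507
D_Io = 1.507 × 89.8 km = 135 km

D ≈ 135 km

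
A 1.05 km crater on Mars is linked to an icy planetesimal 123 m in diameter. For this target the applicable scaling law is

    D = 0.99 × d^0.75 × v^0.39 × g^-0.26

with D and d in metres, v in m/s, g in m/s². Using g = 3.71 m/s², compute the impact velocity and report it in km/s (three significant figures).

v ≈ 13.1 km/s

Rearranging for v: v = [D / (0.99 · 123^0.75 · 3.71^-0.26)]^(1/0.39).
D = 1050 m.
123^0.75 = 36.93
3.71^-0.26 = 0.7112
Denominator = 0.99 × 36.93 × 0.7112 = 26.00
D / 26.00 = 1050 / 26.00 = 40.38
v = 40.38^(1/0.39) = 40.38^2.5641 = 13133 m/s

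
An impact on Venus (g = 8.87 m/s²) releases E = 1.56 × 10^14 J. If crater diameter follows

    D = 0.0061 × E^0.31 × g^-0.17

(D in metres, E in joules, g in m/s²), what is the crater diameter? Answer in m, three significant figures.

E^0.31 = (1.56 × 10^14)^0.31 = 2.511 × 10^4
g^-0.17 = 8.87^-0.17 = 0.6900
D = 0.0061 × 2.511 × 10^4 × 0.6900 = 105.7 m

D ≈ 106 m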